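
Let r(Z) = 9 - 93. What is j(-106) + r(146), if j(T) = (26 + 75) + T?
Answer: -89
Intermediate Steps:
r(Z) = -84
j(T) = 101 + T
j(-106) + r(146) = (101 - 106) - 84 = -5 - 84 = -89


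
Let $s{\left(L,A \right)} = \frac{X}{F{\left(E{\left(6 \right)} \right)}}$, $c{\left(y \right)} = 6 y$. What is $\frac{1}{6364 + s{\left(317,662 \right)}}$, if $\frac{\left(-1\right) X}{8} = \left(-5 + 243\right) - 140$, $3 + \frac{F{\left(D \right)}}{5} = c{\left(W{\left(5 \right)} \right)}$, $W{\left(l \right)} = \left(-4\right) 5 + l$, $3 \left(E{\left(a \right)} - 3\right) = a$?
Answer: $\frac{465}{2960044} \approx 0.00015709$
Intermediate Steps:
$E{\left(a \right)} = 3 + \frac{a}{3}$
$W{\left(l \right)} = -20 + l$
$F{\left(D \right)} = -465$ ($F{\left(D \right)} = -15 + 5 \cdot 6 \left(-20 + 5\right) = -15 + 5 \cdot 6 \left(-15\right) = -15 + 5 \left(-90\right) = -15 - 450 = -465$)
$X = -784$ ($X = - 8 \left(\left(-5 + 243\right) - 140\right) = - 8 \left(238 - 140\right) = \left(-8\right) 98 = -784$)
$s{\left(L,A \right)} = \frac{784}{465}$ ($s{\left(L,A \right)} = - \frac{784}{-465} = \left(-784\right) \left(- \frac{1}{465}\right) = \frac{784}{465}$)
$\frac{1}{6364 + s{\left(317,662 \right)}} = \frac{1}{6364 + \frac{784}{465}} = \frac{1}{\frac{2960044}{465}} = \frac{465}{2960044}$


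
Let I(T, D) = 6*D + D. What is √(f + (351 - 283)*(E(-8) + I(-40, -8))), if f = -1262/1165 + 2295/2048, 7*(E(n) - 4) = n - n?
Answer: I*√19657100968930/74560 ≈ 59.464*I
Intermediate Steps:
I(T, D) = 7*D
E(n) = 4 (E(n) = 4 + (n - n)/7 = 4 + (⅐)*0 = 4 + 0 = 4)
f = 89099/2385920 (f = -1262*1/1165 + 2295*(1/2048) = -1262/1165 + 2295/2048 = 89099/2385920 ≈ 0.037344)
√(f + (351 - 283)*(E(-8) + I(-40, -8))) = √(89099/2385920 + (351 - 283)*(4 + 7*(-8))) = √(89099/2385920 + 68*(4 - 56)) = √(89099/2385920 + 68*(-52)) = √(89099/2385920 - 3536) = √(-8436524021/2385920) = I*√19657100968930/74560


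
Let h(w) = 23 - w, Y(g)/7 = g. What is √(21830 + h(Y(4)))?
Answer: 15*√97 ≈ 147.73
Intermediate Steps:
Y(g) = 7*g
√(21830 + h(Y(4))) = √(21830 + (23 - 7*4)) = √(21830 + (23 - 1*28)) = √(21830 + (23 - 28)) = √(21830 - 5) = √21825 = 15*√97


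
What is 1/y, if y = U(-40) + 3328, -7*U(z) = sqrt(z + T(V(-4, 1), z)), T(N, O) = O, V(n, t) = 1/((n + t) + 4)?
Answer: 10192/33918981 + 7*I*sqrt(5)/135675924 ≈ 0.00030048 + 1.1537e-7*I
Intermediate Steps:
V(n, t) = 1/(4 + n + t)
U(z) = -sqrt(2)*sqrt(z)/7 (U(z) = -sqrt(z + z)/7 = -sqrt(2)*sqrt(z)/7)
y = 3328 - 4*I*sqrt(5)/7 (y = -sqrt(2)*sqrt(-40)/7 + 3328 = -sqrt(2)*2*I*sqrt(10)/7 + 3328 = -4*I*sqrt(5)/7 + 3328 = 3328 - 4*I*sqrt(5)/7 ≈ 3328.0 - 1.2778*I)
1/y = 1/(3328 - 4*I*sqrt(5)/7)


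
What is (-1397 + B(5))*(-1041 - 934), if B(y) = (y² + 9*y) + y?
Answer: 2610950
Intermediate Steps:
B(y) = y² + 10*y
(-1397 + B(5))*(-1041 - 934) = (-1397 + 5*(10 + 5))*(-1041 - 934) = (-1397 + 5*15)*(-1975) = (-1397 + 75)*(-1975) = -1322*(-1975) = 2610950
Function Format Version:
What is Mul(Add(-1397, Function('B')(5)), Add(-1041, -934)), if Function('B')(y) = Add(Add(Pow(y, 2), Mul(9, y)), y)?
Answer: 2610950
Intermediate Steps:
Function('B')(y) = Add(Pow(y, 2), Mul(10, y))
Mul(Add(-1397, Function('B')(5)), Add(-1041, -934)) = Mul(Add(-1397, Mul(5, Add(10, 5))), Add(-1041, -934)) = Mul(Add(-1397, Mul(5, 15)), -1975) = Mul(Add(-1397, 75), -1975) = Mul(-1322, -1975) = 2610950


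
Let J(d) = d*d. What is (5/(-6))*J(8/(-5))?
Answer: -32/15 ≈ -2.1333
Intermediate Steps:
J(d) = d²
(5/(-6))*J(8/(-5)) = (5/(-6))*(8/(-5))² = (5*(-⅙))*(8*(-⅕))² = -5*(-8/5)²/6 = -⅚*64/25 = -32/15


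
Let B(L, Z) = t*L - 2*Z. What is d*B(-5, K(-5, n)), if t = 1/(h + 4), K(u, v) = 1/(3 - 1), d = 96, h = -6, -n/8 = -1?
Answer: 144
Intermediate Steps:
n = 8 (n = -8*(-1) = 8)
K(u, v) = ½ (K(u, v) = 1/2 = ½)
t = -½ (t = 1/(-6 + 4) = 1/(-2) = -½ ≈ -0.50000)
B(L, Z) = -2*Z - L/2 (B(L, Z) = -L/2 - 2*Z = -2*Z - L/2)
d*B(-5, K(-5, n)) = 96*(-2*½ - ½*(-5)) = 96*(-1 + 5/2) = 96*(3/2) = 144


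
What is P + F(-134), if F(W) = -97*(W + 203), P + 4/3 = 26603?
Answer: 59726/3 ≈ 19909.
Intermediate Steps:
P = 79805/3 (P = -4/3 + 26603 = 79805/3 ≈ 26602.)
F(W) = -19691 - 97*W (F(W) = -97*(203 + W) = -19691 - 97*W)
P + F(-134) = 79805/3 + (-19691 - 97*(-134)) = 79805/3 + (-19691 + 12998) = 79805/3 - 6693 = 59726/3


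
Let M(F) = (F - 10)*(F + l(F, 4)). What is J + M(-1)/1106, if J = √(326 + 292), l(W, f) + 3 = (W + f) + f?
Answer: -33/1106 + √618 ≈ 24.830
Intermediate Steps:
l(W, f) = -3 + W + 2*f (l(W, f) = -3 + ((W + f) + f) = -3 + (W + 2*f) = -3 + W + 2*f)
M(F) = (-10 + F)*(5 + 2*F) (M(F) = (F - 10)*(F + (-3 + F + 2*4)) = (-10 + F)*(F + (-3 + F + 8)) = (-10 + F)*(F + (5 + F)) = (-10 + F)*(5 + 2*F))
J = √618 ≈ 24.860
J + M(-1)/1106 = √618 + (-50 - 15*(-1) + 2*(-1)²)/1106 = √618 + (-50 + 15 + 2*1)*(1/1106) = √618 + (-50 + 15 + 2)*(1/1106) = √618 - 33*1/1106 = √618 - 33/1106 = -33/1106 + √618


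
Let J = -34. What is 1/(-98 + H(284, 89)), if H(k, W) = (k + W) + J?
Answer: 1/241 ≈ 0.0041494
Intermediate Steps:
H(k, W) = -34 + W + k (H(k, W) = (k + W) - 34 = (W + k) - 34 = -34 + W + k)
1/(-98 + H(284, 89)) = 1/(-98 + (-34 + 89 + 284)) = 1/(-98 + 339) = 1/241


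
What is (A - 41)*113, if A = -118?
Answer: -17967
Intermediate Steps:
(A - 41)*113 = (-118 - 41)*113 = -159*113 = -17967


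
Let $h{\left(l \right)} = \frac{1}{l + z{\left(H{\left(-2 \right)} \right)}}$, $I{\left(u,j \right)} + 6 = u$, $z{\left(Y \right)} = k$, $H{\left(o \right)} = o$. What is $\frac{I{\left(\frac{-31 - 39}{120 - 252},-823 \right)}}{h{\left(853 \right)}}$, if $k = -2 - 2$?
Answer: $- \frac{102163}{22} \approx -4643.8$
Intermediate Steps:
$k = -4$ ($k = -2 - 2 = -4$)
$z{\left(Y \right)} = -4$
$I{\left(u,j \right)} = -6 + u$
$h{\left(l \right)} = \frac{1}{-4 + l}$ ($h{\left(l \right)} = \frac{1}{l - 4} = \frac{1}{-4 + l}$)
$\frac{I{\left(\frac{-31 - 39}{120 - 252},-823 \right)}}{h{\left(853 \right)}} = \frac{-6 + \frac{-31 - 39}{120 - 252}}{\frac{1}{-4 + 853}} = \frac{-6 - \frac{70}{-132}}{\frac{1}{849}} = \left(-6 - - \frac{35}{66}\right) \frac{1}{\frac{1}{849}} = \left(-6 + \frac{35}{66}\right) 849 = \left(- \frac{361}{66}\right) 849 = - \frac{102163}{22}$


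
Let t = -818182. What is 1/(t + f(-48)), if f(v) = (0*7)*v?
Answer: -1/818182 ≈ -1.2222e-6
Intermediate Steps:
f(v) = 0 (f(v) = 0*v = 0)
1/(t + f(-48)) = 1/(-818182 + 0) = 1/(-818182) = -1/818182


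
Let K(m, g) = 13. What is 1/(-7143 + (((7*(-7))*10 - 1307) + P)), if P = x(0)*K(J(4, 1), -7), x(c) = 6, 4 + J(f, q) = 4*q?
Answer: -1/8862 ≈ -0.00011284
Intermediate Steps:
J(f, q) = -4 + 4*q
P = 78 (P = 6*13 = 78)
1/(-7143 + (((7*(-7))*10 - 1307) + P)) = 1/(-7143 + (((7*(-7))*10 - 1307) + 78)) = 1/(-7143 + ((-49*10 - 1307) + 78)) = 1/(-7143 + ((-490 - 1307) + 78)) = 1/(-7143 + (-1797 + 78)) = 1/(-7143 - 1719) = 1/(-8862) = -1/8862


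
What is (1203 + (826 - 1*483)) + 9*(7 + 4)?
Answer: 1645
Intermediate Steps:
(1203 + (826 - 1*483)) + 9*(7 + 4) = (1203 + (826 - 483)) + 9*11 = (1203 + 343) + 99 = 1546 + 99 = 1645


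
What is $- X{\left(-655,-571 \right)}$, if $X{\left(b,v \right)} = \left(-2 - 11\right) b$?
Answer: $-8515$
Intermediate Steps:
$X{\left(b,v \right)} = - 13 b$
$- X{\left(-655,-571 \right)} = - \left(-13\right) \left(-655\right) = \left(-1\right) 8515 = -8515$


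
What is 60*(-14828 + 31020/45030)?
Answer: -1335347640/1501 ≈ -8.8964e+5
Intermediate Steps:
60*(-14828 + 31020/45030) = 60*(-14828 + 31020*(1/45030)) = 60*(-14828 + 1034/1501) = 60*(-22255794/1501) = -1335347640/1501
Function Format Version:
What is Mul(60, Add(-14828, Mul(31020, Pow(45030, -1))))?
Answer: Rational(-1335347640, 1501) ≈ -8.8964e+5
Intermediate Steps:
Mul(60, Add(-14828, Mul(31020, Pow(45030, -1)))) = Mul(60, Add(-14828, Mul(31020, Rational(1, 45030)))) = Mul(60, Add(-14828, Rational(1034, 1501))) = Mul(60, Rational(-22255794, 1501)) = Rational(-1335347640, 1501)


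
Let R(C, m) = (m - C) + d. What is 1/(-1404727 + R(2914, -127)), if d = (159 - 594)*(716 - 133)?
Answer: -1/1661373 ≈ -6.0191e-7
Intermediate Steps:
d = -253605 (d = -435*583 = -253605)
R(C, m) = -253605 + m - C (R(C, m) = (m - C) - 253605 = -253605 + m - C)
1/(-1404727 + R(2914, -127)) = 1/(-1404727 + (-253605 - 127 - 1*2914)) = 1/(-1404727 + (-253605 - 127 - 2914)) = 1/(-1404727 - 256646) = 1/(-1661373) = -1/1661373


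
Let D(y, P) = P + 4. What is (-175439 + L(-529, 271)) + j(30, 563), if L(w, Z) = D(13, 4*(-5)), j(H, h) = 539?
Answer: -174916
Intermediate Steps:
D(y, P) = 4 + P
L(w, Z) = -16 (L(w, Z) = 4 + 4*(-5) = 4 - 20 = -16)
(-175439 + L(-529, 271)) + j(30, 563) = (-175439 - 16) + 539 = -175455 + 539 = -174916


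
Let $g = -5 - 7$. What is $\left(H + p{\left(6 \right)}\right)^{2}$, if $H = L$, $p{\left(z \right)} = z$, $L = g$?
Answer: $36$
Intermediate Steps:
$g = -12$ ($g = -5 - 7 = -12$)
$L = -12$
$H = -12$
$\left(H + p{\left(6 \right)}\right)^{2} = \left(-12 + 6\right)^{2} = \left(-6\right)^{2} = 36$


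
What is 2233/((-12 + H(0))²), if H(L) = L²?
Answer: 2233/144 ≈ 15.507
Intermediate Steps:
2233/((-12 + H(0))²) = 2233/((-12 + 0²)²) = 2233/((-12 + 0)²) = 2233/((-12)²) = 2233/144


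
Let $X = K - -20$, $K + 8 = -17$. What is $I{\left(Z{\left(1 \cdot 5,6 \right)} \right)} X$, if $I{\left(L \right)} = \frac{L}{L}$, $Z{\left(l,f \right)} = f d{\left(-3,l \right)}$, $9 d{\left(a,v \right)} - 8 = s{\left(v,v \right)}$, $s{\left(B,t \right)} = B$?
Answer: $-5$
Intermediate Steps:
$d{\left(a,v \right)} = \frac{8}{9} + \frac{v}{9}$
$Z{\left(l,f \right)} = f \left(\frac{8}{9} + \frac{l}{9}\right)$
$I{\left(L \right)} = 1$
$K = -25$ ($K = -8 - 17 = -25$)
$X = -5$ ($X = -25 - -20 = -25 + 20 = -5$)
$I{\left(Z{\left(1 \cdot 5,6 \right)} \right)} X = 1 \left(-5\right) = -5$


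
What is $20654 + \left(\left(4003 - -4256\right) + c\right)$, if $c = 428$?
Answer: $29341$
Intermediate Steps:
$20654 + \left(\left(4003 - -4256\right) + c\right) = 20654 + \left(\left(4003 - -4256\right) + 428\right) = 20654 + \left(\left(4003 + 4256\right) + 428\right) = 20654 + \left(8259 + 428\right) = 20654 + 8687 = 29341$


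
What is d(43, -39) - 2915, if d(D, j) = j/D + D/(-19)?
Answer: -2384145/817 ≈ -2918.2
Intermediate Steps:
d(D, j) = -D/19 + j/D (d(D, j) = j/D + D*(-1/19) = j/D - D/19 = -D/19 + j/D)
d(43, -39) - 2915 = (-1/19*43 - 39/43) - 2915 = (-43/19 - 39*1/43) - 2915 = (-43/19 - 39/43) - 2915 = -2590/817 - 2915 = -2384145/817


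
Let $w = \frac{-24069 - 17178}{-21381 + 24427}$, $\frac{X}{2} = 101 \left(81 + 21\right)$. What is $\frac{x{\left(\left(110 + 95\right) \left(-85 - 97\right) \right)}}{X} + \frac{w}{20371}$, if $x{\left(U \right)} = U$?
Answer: $- \frac{289492226956}{159809944983} \approx -1.8115$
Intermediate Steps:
$X = 20604$ ($X = 2 \cdot 101 \left(81 + 21\right) = 2 \cdot 101 \cdot 102 = 2 \cdot 10302 = 20604$)
$w = - \frac{41247}{3046} \approx -13.541$
$\frac{x{\left(\left(110 + 95\right) \left(-85 - 97\right) \right)}}{X} + \frac{w}{20371} = \frac{\left(110 + 95\right) \left(-85 - 97\right)}{20604} - \frac{41247}{3046 \cdot 20371} = 205 \left(-182\right) \frac{1}{20604} - \frac{41247}{62050066} = \left(-37310\right) \frac{1}{20604} - \frac{41247}{62050066} = - \frac{18655}{10302} - \frac{41247}{62050066} = - \frac{289492226956}{159809944983}$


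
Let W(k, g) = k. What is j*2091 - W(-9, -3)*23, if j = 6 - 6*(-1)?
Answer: 25299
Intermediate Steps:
j = 12 (j = 6 - 1*(-6) = 6 + 6 = 12)
j*2091 - W(-9, -3)*23 = 12*2091 - (-9)*23 = 25092 - 1*(-207) = 25092 + 207 = 25299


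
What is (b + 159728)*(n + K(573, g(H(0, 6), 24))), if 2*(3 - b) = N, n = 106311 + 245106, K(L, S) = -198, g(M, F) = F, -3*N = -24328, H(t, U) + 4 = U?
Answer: 54676486117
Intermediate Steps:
H(t, U) = -4 + U
N = 24328/3 (N = -1/3*(-24328) = 24328/3 ≈ 8109.3)
n = 351417
b = -12155/3 (b = 3 - 1/2*24328/3 = 3 - 12164/3 = -12155/3 ≈ -4051.7)
(b + 159728)*(n + K(573, g(H(0, 6), 24))) = (-12155/3 + 159728)*(351417 - 198) = (467029/3)*351219 = 54676486117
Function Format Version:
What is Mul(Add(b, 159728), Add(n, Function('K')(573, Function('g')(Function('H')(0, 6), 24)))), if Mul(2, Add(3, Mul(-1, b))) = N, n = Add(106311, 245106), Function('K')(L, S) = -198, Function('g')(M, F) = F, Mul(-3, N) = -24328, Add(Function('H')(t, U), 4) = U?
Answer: 54676486117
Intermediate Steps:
Function('H')(t, U) = Add(-4, U)
N = Rational(24328, 3) (N = Mul(Rational(-1, 3), -24328) = Rational(24328, 3) ≈ 8109.3)
n = 351417
b = Rational(-12155, 3) (b = Add(3, Mul(Rational(-1, 2), Rational(24328, 3))) = Add(3, Rational(-12164, 3)) = Rational(-12155, 3) ≈ -4051.7)
Mul(Add(b, 159728), Add(n, Function('K')(573, Function('g')(Function('H')(0, 6), 24)))) = Mul(Add(Rational(-12155, 3), 159728), Add(351417, -198)) = Mul(Rational(467029, 3), 351219) = 54676486117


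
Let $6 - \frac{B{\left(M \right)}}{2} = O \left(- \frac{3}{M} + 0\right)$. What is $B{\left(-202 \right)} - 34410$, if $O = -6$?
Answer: $- \frac{3474180}{101} \approx -34398.0$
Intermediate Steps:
$B{\left(M \right)} = 12 - \frac{36}{M}$ ($B{\left(M \right)} = 12 - 2 \left(- 6 \left(- \frac{3}{M} + 0\right)\right) = 12 - 2 \left(- 6 \left(- \frac{3}{M}\right)\right) = 12 - 2 \frac{18}{M} = 12 - \frac{36}{M}$)
$B{\left(-202 \right)} - 34410 = \left(12 - \frac{36}{-202}\right) - 34410 = \left(12 - - \frac{18}{101}\right) - 34410 = \left(12 + \frac{18}{101}\right) - 34410 = \frac{1230}{101} - 34410 = - \frac{3474180}{101}$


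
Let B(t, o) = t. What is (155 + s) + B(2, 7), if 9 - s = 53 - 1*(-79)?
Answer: 34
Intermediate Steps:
s = -123 (s = 9 - (53 - 1*(-79)) = 9 - (53 + 79) = 9 - 1*132 = 9 - 132 = -123)
(155 + s) + B(2, 7) = (155 - 123) + 2 = 32 + 2 = 34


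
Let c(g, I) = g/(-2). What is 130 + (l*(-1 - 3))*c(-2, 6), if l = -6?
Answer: 154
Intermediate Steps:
c(g, I) = -g/2 (c(g, I) = g*(-½) = -g/2)
130 + (l*(-1 - 3))*c(-2, 6) = 130 + (-6*(-1 - 3))*(-½*(-2)) = 130 - 6*(-4)*1 = 130 + 24*1 = 130 + 24 = 154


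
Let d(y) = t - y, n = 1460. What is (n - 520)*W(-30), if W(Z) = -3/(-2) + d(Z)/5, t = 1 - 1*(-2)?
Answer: 7614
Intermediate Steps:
t = 3 (t = 1 + 2 = 3)
d(y) = 3 - y
W(Z) = 21/10 - Z/5 (W(Z) = -3/(-2) + (3 - Z)/5 = -3*(-½) + (3 - Z)*(⅕) = 3/2 + (⅗ - Z/5) = 21/10 - Z/5)
(n - 520)*W(-30) = (1460 - 520)*(21/10 - ⅕*(-30)) = 940*(21/10 + 6) = 940*(81/10) = 7614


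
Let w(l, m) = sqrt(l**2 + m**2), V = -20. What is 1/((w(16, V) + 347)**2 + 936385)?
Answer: 528725/558942274642 - 694*sqrt(41)/279471137321 ≈ 9.3004e-7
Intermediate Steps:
1/((w(16, V) + 347)**2 + 936385) = 1/((sqrt(16**2 + (-20)**2) + 347)**2 + 936385) = 1/((sqrt(256 + 400) + 347)**2 + 936385) = 1/((sqrt(656) + 347)**2 + 936385) = 1/((4*sqrt(41) + 347)**2 + 936385) = 1/((347 + 4*sqrt(41))**2 + 936385) = 1/(936385 + (347 + 4*sqrt(41))**2)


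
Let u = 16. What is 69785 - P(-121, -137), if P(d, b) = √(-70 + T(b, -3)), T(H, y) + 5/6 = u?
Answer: 69785 - I*√1974/6 ≈ 69785.0 - 7.405*I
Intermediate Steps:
T(H, y) = 91/6 (T(H, y) = -⅚ + 16 = 91/6)
P(d, b) = I*√1974/6 (P(d, b) = √(-70 + 91/6) = √(-329/6) = I*√1974/6)
69785 - P(-121, -137) = 69785 - I*√1974/6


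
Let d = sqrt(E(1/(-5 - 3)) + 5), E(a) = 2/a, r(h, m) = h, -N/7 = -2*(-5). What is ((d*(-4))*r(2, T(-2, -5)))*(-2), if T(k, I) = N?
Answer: 16*I*sqrt(11) ≈ 53.066*I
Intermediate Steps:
N = -70 (N = -(-14)*(-5) = -7*10 = -70)
T(k, I) = -70
d = I*sqrt(11) (d = sqrt(2/(1/(-5 - 3)) + 5) = sqrt(2/(1/(-8)) + 5) = sqrt(2/(-1/8) + 5) = sqrt(2*(-8) + 5) = sqrt(-16 + 5) = sqrt(-11) = I*sqrt(11) ≈ 3.3166*I)
((d*(-4))*r(2, T(-2, -5)))*(-2) = (((I*sqrt(11))*(-4))*2)*(-2) = (-4*I*sqrt(11)*2)*(-2) = -8*I*sqrt(11)*(-2) = 16*I*sqrt(11)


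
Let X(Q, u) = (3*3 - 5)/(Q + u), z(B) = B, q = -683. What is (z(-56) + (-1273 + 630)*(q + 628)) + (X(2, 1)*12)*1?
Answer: 35325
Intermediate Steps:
X(Q, u) = 4/(Q + u) (X(Q, u) = (9 - 5)/(Q + u) = 4/(Q + u))
(z(-56) + (-1273 + 630)*(q + 628)) + (X(2, 1)*12)*1 = (-56 + (-1273 + 630)*(-683 + 628)) + ((4/(2 + 1))*12)*1 = (-56 - 643*(-55)) + ((4/3)*12)*1 = (-56 + 35365) + ((4*(⅓))*12)*1 = 35309 + ((4/3)*12)*1 = 35309 + 16*1 = 35309 + 16 = 35325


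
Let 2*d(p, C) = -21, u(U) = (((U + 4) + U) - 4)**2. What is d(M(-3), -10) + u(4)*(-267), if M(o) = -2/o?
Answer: -34197/2 ≈ -17099.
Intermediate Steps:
u(U) = 4*U**2 (u(U) = (((4 + U) + U) - 4)**2 = ((4 + 2*U) - 4)**2 = (2*U)**2 = 4*U**2)
d(p, C) = -21/2 (d(p, C) = (1/2)*(-21) = -21/2)
d(M(-3), -10) + u(4)*(-267) = -21/2 + (4*4**2)*(-267) = -21/2 + (4*16)*(-267) = -21/2 + 64*(-267) = -21/2 - 17088 = -34197/2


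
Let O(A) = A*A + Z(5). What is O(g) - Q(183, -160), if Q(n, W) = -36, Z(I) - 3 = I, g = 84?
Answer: 7100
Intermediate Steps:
Z(I) = 3 + I
O(A) = 8 + A² (O(A) = A*A + (3 + 5) = A² + 8 = 8 + A²)
O(g) - Q(183, -160) = (8 + 84²) - 1*(-36) = (8 + 7056) + 36 = 7064 + 36 = 7100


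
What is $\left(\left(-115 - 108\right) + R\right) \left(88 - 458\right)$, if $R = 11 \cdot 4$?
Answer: $66230$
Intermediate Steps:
$R = 44$
$\left(\left(-115 - 108\right) + R\right) \left(88 - 458\right) = \left(\left(-115 - 108\right) + 44\right) \left(88 - 458\right) = \left(-223 + 44\right) \left(-370\right) = \left(-179\right) \left(-370\right) = 66230$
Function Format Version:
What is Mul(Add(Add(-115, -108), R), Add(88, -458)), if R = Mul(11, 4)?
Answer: 66230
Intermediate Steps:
R = 44
Mul(Add(Add(-115, -108), R), Add(88, -458)) = Mul(Add(Add(-115, -108), 44), Add(88, -458)) = Mul(Add(-223, 44), -370) = Mul(-179, -370) = 66230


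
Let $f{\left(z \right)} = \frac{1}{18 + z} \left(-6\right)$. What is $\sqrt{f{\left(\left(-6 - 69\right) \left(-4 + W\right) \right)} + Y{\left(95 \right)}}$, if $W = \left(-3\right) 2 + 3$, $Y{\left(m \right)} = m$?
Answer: $\frac{\sqrt{3111933}}{181} \approx 9.7462$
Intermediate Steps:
$W = -3$ ($W = -6 + 3 = -3$)
$f{\left(z \right)} = - \frac{6}{18 + z}$
$\sqrt{f{\left(\left(-6 - 69\right) \left(-4 + W\right) \right)} + Y{\left(95 \right)}} = \sqrt{- \frac{6}{18 + \left(-6 - 69\right) \left(-4 - 3\right)} + 95} = \sqrt{- \frac{6}{18 - -525} + 95} = \sqrt{- \frac{6}{18 + 525} + 95} = \sqrt{- \frac{6}{543} + 95} = \sqrt{\left(-6\right) \frac{1}{543} + 95} = \sqrt{- \frac{2}{181} + 95} = \sqrt{\frac{17193}{181}} = \frac{\sqrt{3111933}}{181}$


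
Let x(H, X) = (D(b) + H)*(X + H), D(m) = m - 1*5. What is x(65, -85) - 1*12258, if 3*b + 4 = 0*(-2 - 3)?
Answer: -40294/3 ≈ -13431.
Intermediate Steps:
b = -4/3 (b = -4/3 + (0*(-2 - 3))/3 = -4/3 + (0*(-5))/3 = -4/3 + (1/3)*0 = -4/3 + 0 = -4/3 ≈ -1.3333)
D(m) = -5 + m (D(m) = m - 5 = -5 + m)
x(H, X) = (-19/3 + H)*(H + X) (x(H, X) = ((-5 - 4/3) + H)*(X + H) = (-19/3 + H)*(H + X))
x(65, -85) - 1*12258 = (65**2 - 19/3*65 - 19/3*(-85) + 65*(-85)) - 1*12258 = (4225 - 1235/3 + 1615/3 - 5525) - 12258 = -3520/3 - 12258 = -40294/3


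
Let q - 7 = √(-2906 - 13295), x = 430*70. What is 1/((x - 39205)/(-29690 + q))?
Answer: 29683/9105 - I*√16201/9105 ≈ 3.2601 - 0.013979*I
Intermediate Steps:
x = 30100
q = 7 + I*√16201 (q = 7 + √(-2906 - 13295) = 7 + √(-16201) = 7 + I*√16201 ≈ 7.0 + 127.28*I)
1/((x - 39205)/(-29690 + q)) = 1/((30100 - 39205)/(-29690 + (7 + I*√16201))) = 1/(-9105/(-29683 + I*√16201)) = 29683/9105 - I*√16201/9105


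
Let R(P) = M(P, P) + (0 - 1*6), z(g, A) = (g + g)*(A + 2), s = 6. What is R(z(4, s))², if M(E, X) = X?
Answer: 3364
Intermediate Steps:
z(g, A) = 2*g*(2 + A) (z(g, A) = (2*g)*(2 + A) = 2*g*(2 + A))
R(P) = -6 + P (R(P) = P + (0 - 1*6) = P + (0 - 6) = P - 6 = -6 + P)
R(z(4, s))² = (-6 + 2*4*(2 + 6))² = (-6 + 2*4*8)² = (-6 + 64)² = 58² = 3364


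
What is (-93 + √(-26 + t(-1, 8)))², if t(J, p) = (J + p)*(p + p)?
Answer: (93 - √86)² ≈ 7010.1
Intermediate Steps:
t(J, p) = 2*p*(J + p) (t(J, p) = (J + p)*(2*p) = 2*p*(J + p))
(-93 + √(-26 + t(-1, 8)))² = (-93 + √(-26 + 2*8*(-1 + 8)))² = (-93 + √(-26 + 2*8*7))² = (-93 + √(-26 + 112))² = (-93 + √86)²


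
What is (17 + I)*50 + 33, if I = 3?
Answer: 1033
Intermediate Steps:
(17 + I)*50 + 33 = (17 + 3)*50 + 33 = 20*50 + 33 = 1000 + 33 = 1033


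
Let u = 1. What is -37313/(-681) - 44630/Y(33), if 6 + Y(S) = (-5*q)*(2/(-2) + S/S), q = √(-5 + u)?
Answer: 5102818/681 ≈ 7493.1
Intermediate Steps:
q = 2*I (q = √(-5 + 1) = √(-4) = 2*I ≈ 2.0*I)
Y(S) = -6 (Y(S) = -6 + (-10*I)*(2/(-2) + S/S) = -6 + (-10*I)*(2*(-½) + 1) = -6 + (-10*I)*(-1 + 1) = -6 - 10*I*0 = -6 + 0 = -6)
-37313/(-681) - 44630/Y(33) = -37313/(-681) - 44630/(-6) = -37313*(-1/681) - 44630*(-⅙) = 37313/681 + 22315/3 = 5102818/681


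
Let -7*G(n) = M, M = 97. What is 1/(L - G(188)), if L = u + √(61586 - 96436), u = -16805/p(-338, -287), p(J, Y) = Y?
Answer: 2982217/1651225587 - 411845*I*√1394/3302451174 ≈ 0.0018061 - 0.0046562*I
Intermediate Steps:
u = 16805/287 (u = -16805/(-287) = -16805*(-1/287) = 16805/287 ≈ 58.554)
L = 16805/287 + 5*I*√1394 (L = 16805/287 + √(61586 - 96436) = 16805/287 + √(-34850) = 16805/287 + 5*I*√1394 ≈ 58.554 + 186.68*I)
G(n) = -97/7 (G(n) = -⅐*97 = -97/7)
1/(L - G(188)) = 1/((16805/287 + 5*I*√1394) - 1*(-97/7)) = 1/((16805/287 + 5*I*√1394) + 97/7) = 1/(20782/287 + 5*I*√1394)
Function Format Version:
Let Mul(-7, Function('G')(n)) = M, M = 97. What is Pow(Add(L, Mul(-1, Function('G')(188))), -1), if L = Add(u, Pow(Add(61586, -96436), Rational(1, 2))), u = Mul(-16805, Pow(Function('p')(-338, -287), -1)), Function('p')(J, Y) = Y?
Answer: Add(Rational(2982217, 1651225587), Mul(Rational(-411845, 3302451174), I, Pow(1394, Rational(1, 2)))) ≈ Add(0.0018061, Mul(-0.0046562, I))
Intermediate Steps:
u = Rational(16805, 287) (u = Mul(-16805, Pow(-287, -1)) = Mul(-16805, Rational(-1, 287)) = Rational(16805, 287) ≈ 58.554)
L = Add(Rational(16805, 287), Mul(5, I, Pow(1394, Rational(1, 2)))) (L = Add(Rational(16805, 287), Pow(Add(61586, -96436), Rational(1, 2))) = Add(Rational(16805, 287), Pow(-34850, Rational(1, 2))) = Add(Rational(16805, 287), Mul(5, I, Pow(1394, Rational(1, 2)))) ≈ Add(58.554, Mul(186.68, I)))
Function('G')(n) = Rational(-97, 7) (Function('G')(n) = Mul(Rational(-1, 7), 97) = Rational(-97, 7))
Pow(Add(L, Mul(-1, Function('G')(188))), -1) = Pow(Add(Add(Rational(16805, 287), Mul(5, I, Pow(1394, Rational(1, 2)))), Mul(-1, Rational(-97, 7))), -1) = Pow(Add(Add(Rational(16805, 287), Mul(5, I, Pow(1394, Rational(1, 2)))), Rational(97, 7)), -1) = Pow(Add(Rational(20782, 287), Mul(5, I, Pow(1394, Rational(1, 2)))), -1)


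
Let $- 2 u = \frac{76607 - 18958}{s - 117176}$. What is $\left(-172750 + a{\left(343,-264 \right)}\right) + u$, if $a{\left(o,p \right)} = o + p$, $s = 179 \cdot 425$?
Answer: $- \frac{14193843893}{82202} \approx -1.7267 \cdot 10^{5}$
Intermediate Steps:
$s = 76075$
$u = \frac{57649}{82202}$ ($u = - \frac{\left(76607 - 18958\right) \frac{1}{76075 - 117176}}{2} = - \frac{57649 \frac{1}{-41101}}{2} = - \frac{57649 \left(- \frac{1}{41101}\right)}{2} = \left(- \frac{1}{2}\right) \left(- \frac{57649}{41101}\right) = \frac{57649}{82202} \approx 0.70131$)
$\left(-172750 + a{\left(343,-264 \right)}\right) + u = \left(-172750 + \left(343 - 264\right)\right) + \frac{57649}{82202} = \left(-172750 + 79\right) + \frac{57649}{82202} = -172671 + \frac{57649}{82202} = - \frac{14193843893}{82202}$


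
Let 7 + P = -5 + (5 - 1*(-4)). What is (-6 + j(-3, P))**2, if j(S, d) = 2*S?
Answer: 144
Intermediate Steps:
P = -3 (P = -7 + (-5 + (5 - 1*(-4))) = -7 + (-5 + (5 + 4)) = -7 + (-5 + 9) = -7 + 4 = -3)
(-6 + j(-3, P))**2 = (-6 + 2*(-3))**2 = (-6 - 6)**2 = (-12)**2 = 144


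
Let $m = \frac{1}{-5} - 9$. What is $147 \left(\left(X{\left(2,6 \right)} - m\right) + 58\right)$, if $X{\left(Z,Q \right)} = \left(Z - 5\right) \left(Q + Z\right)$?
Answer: $\frac{31752}{5} \approx 6350.4$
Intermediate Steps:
$X{\left(Z,Q \right)} = \left(-5 + Z\right) \left(Q + Z\right)$
$m = - \frac{46}{5}$ ($m = - \frac{1}{5} - 9 = - \frac{46}{5} \approx -9.2$)
$147 \left(\left(X{\left(2,6 \right)} - m\right) + 58\right) = 147 \left(\left(\left(2^{2} - 30 - 10 + 6 \cdot 2\right) - - \frac{46}{5}\right) + 58\right) = 147 \left(\left(\left(4 - 30 - 10 + 12\right) + \frac{46}{5}\right) + 58\right) = 147 \left(\left(-24 + \frac{46}{5}\right) + 58\right) = 147 \left(- \frac{74}{5} + 58\right) = 147 \cdot \frac{216}{5} = \frac{31752}{5}$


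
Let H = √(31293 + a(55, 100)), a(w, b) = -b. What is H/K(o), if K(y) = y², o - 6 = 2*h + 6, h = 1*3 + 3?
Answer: √31193/576 ≈ 0.30662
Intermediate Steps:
h = 6 (h = 3 + 3 = 6)
o = 24 (o = 6 + (2*6 + 6) = 6 + (12 + 6) = 6 + 18 = 24)
H = √31193 (H = √(31293 - 1*100) = √(31293 - 100) = √31193 ≈ 176.62)
H/K(o) = √31193/(24²) = √31193/576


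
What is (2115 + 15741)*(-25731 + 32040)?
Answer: 112653504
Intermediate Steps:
(2115 + 15741)*(-25731 + 32040) = 17856*6309 = 112653504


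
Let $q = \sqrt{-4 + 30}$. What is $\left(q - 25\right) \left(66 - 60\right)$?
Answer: $-150 + 6 \sqrt{26} \approx -119.41$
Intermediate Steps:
$q = \sqrt{26} \approx 5.099$
$\left(q - 25\right) \left(66 - 60\right) = \left(\sqrt{26} - 25\right) \left(66 - 60\right) = \left(-25 + \sqrt{26}\right) \left(66 - 60\right) = \left(-25 + \sqrt{26}\right) 6 = -150 + 6 \sqrt{26}$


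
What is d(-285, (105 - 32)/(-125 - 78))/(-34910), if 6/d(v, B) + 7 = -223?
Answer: 3/4014650 ≈ 7.4726e-7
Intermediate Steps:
d(v, B) = -3/115 (d(v, B) = 6/(-7 - 223) = 6/(-230) = 6*(-1/230) = -3/115)
d(-285, (105 - 32)/(-125 - 78))/(-34910) = -3/115/(-34910) = -3/115*(-1/34910) = 3/4014650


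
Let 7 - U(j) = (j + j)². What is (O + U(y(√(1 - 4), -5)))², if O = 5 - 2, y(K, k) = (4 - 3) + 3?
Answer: 2916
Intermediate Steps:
y(K, k) = 4 (y(K, k) = 1 + 3 = 4)
U(j) = 7 - 4*j² (U(j) = 7 - (j + j)² = 7 - (2*j)² = 7 - 4*j²)
O = 3
(O + U(y(√(1 - 4), -5)))² = (3 + (7 - 4*4²))² = (3 + (7 - 4*16))² = (3 + (7 - 64))² = (3 - 57)² = (-54)² = 2916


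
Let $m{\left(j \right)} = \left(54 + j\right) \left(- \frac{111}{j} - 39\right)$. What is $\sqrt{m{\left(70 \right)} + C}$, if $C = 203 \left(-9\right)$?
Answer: $\frac{i \sqrt{8403045}}{35} \approx 82.823 i$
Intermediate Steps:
$m{\left(j \right)} = \left(-39 - \frac{111}{j}\right) \left(54 + j\right)$ ($m{\left(j \right)} = \left(54 + j\right) \left(-39 - \frac{111}{j}\right) = \left(-39 - \frac{111}{j}\right) \left(54 + j\right)$)
$C = -1827$
$\sqrt{m{\left(70 \right)} + C} = \sqrt{\left(-2217 - \frac{5994}{70} - 2730\right) - 1827} = \sqrt{\left(-2217 - \frac{2997}{35} - 2730\right) - 1827} = \sqrt{- \frac{176142}{35} - 1827} = \sqrt{- \frac{240087}{35}} = \frac{i \sqrt{8403045}}{35}$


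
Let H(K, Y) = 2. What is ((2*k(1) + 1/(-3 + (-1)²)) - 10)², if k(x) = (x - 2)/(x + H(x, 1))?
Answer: 4489/36 ≈ 124.69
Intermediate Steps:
k(x) = (-2 + x)/(2 + x) (k(x) = (x - 2)/(x + 2) = (-2 + x)/(2 + x))
((2*k(1) + 1/(-3 + (-1)²)) - 10)² = ((2*((-2 + 1)/(2 + 1)) + 1/(-3 + (-1)²)) - 10)² = ((2*(-1/3) + 1/(-3 + 1)) - 10)² = ((2*((⅓)*(-1)) + 1/(-2)) - 10)² = ((2*(-⅓) - ½) - 10)² = ((-⅔ - ½) - 10)² = (-7/6 - 10)² = (-67/6)² = 4489/36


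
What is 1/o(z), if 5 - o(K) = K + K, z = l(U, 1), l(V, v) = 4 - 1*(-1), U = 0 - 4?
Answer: -⅕ ≈ -0.20000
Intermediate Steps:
U = -4
l(V, v) = 5 (l(V, v) = 4 + 1 = 5)
z = 5
o(K) = 5 - 2*K (o(K) = 5 - (K + K) = 5 - 2*K)
1/o(z) = 1/(5 - 2*5) = 1/(5 - 10) = 1/(-5) = -⅕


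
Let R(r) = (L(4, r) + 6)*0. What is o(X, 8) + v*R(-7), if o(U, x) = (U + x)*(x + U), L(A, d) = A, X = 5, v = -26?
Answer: 169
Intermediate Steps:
o(U, x) = (U + x)**2 (o(U, x) = (U + x)*(U + x) = (U + x)**2)
R(r) = 0 (R(r) = (4 + 6)*0 = 10*0 = 0)
o(X, 8) + v*R(-7) = (5 + 8)**2 - 26*0 = 13**2 + 0 = 169 + 0 = 169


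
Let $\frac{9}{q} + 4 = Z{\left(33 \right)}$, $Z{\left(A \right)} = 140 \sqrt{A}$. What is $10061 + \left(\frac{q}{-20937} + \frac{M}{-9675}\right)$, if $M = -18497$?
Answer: $\frac{109866962129573023}{10918009015200} - \frac{15 \sqrt{33}}{161210912} \approx 10063.0$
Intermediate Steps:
$q = \frac{9}{-4 + 140 \sqrt{33}} \approx 0.011247$
$10061 + \left(\frac{q}{-20937} + \frac{M}{-9675}\right) = 10061 + \left(\frac{\frac{9}{161696} + \frac{315 \sqrt{33}}{161696}}{-20937} - \frac{18497}{-9675}\right) = 10061 + \left(\left(\frac{9}{161696} + \frac{315 \sqrt{33}}{161696}\right) \left(- \frac{1}{20937}\right) - - \frac{18497}{9675}\right) = 10061 + \left(\left(- \frac{3}{1128476384} - \frac{15 \sqrt{33}}{161210912}\right) + \frac{18497}{9675}\right) = 10061 + \left(\frac{20873427645823}{10918009015200} - \frac{15 \sqrt{33}}{161210912}\right) = \frac{109866962129573023}{10918009015200} - \frac{15 \sqrt{33}}{161210912}$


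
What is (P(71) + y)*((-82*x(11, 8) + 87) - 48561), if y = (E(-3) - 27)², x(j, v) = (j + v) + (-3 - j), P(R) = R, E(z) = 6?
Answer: -25028608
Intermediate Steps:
x(j, v) = -3 + v
y = 441 (y = (6 - 27)² = (-21)² = 441)
(P(71) + y)*((-82*x(11, 8) + 87) - 48561) = (71 + 441)*((-82*(-3 + 8) + 87) - 48561) = 512*((-82*5 + 87) - 48561) = 512*((-410 + 87) - 48561) = 512*(-323 - 48561) = 512*(-48884) = -25028608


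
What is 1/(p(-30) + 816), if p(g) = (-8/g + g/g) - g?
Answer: 15/12709 ≈ 0.0011803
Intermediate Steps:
p(g) = 1 - g - 8/g (p(g) = (-8/g + 1) - g = (1 - 8/g) - g = 1 - g - 8/g)
1/(p(-30) + 816) = 1/((1 - 1*(-30) - 8/(-30)) + 816) = 1/((1 + 30 - 8*(-1/30)) + 816) = 1/((1 + 30 + 4/15) + 816) = 1/(469/15 + 816) = 1/(12709/15) = 15/12709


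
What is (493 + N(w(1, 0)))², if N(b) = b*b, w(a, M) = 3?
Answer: 252004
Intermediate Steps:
N(b) = b²
(493 + N(w(1, 0)))² = (493 + 3²)² = (493 + 9)² = 502² = 252004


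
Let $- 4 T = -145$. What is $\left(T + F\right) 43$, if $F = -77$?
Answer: $- \frac{7009}{4} \approx -1752.3$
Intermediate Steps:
$T = \frac{145}{4}$ ($T = \left(- \frac{1}{4}\right) \left(-145\right) = \frac{145}{4} \approx 36.25$)
$\left(T + F\right) 43 = \left(\frac{145}{4} - 77\right) 43 = \left(- \frac{163}{4}\right) 43 = - \frac{7009}{4}$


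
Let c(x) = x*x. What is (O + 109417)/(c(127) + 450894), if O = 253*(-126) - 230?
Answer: 77309/467023 ≈ 0.16554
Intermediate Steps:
O = -32108 (O = -31878 - 230 = -32108)
c(x) = x²
(O + 109417)/(c(127) + 450894) = (-32108 + 109417)/(127² + 450894) = 77309/(16129 + 450894) = 77309/467023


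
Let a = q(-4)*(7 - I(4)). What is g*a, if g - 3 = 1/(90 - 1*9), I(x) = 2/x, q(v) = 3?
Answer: 1586/27 ≈ 58.741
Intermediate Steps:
g = 244/81 (g = 3 + 1/(90 - 1*9) = 3 + 1/(90 - 9) = 3 + 1/81 = 244/81 ≈ 3.0123)
a = 39/2 (a = 3*(7 - 2/4) = 3*(7 - 1*½) = 3*(7 - ½) = 3*(13/2) = 39/2 ≈ 19.500)
g*a = (244/81)*(39/2) = 1586/27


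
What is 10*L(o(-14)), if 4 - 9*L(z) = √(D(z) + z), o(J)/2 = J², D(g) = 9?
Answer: 40/9 - 10*√401/9 ≈ -17.806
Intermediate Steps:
o(J) = 2*J²
L(z) = 4/9 - √(9 + z)/9
10*L(o(-14)) = 10*(4/9 - √(9 + 2*(-14)²)/9) = 10*(4/9 - √(9 + 2*196)/9) = 10*(4/9 - √(9 + 392)/9) = 10*(4/9 - √401/9) = 40/9 - 10*√401/9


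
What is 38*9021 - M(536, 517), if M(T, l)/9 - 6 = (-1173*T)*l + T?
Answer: 2925809304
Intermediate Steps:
M(T, l) = 54 + 9*T - 10557*T*l (M(T, l) = 54 + 9*((-1173*T)*l + T) = 54 + 9*(-1173*T*l + T) = 54 + 9*(T - 1173*T*l) = 54 + (9*T - 10557*T*l) = 54 + 9*T - 10557*T*l)
38*9021 - M(536, 517) = 38*9021 - (54 + 9*536 - 10557*536*517) = 342798 - (54 + 4824 - 2925471384) = 342798 - 1*(-2925466506) = 342798 + 2925466506 = 2925809304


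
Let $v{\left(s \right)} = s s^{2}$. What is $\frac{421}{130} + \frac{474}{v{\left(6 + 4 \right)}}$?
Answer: $\frac{24131}{6500} \approx 3.7125$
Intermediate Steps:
$v{\left(s \right)} = s^{3}$
$\frac{421}{130} + \frac{474}{v{\left(6 + 4 \right)}} = \frac{421}{130} + \frac{474}{\left(6 + 4\right)^{3}} = 421 \cdot \frac{1}{130} + \frac{474}{10^{3}} = \frac{421}{130} + \frac{474}{1000} = \frac{421}{130} + 474 \cdot \frac{1}{1000} = \frac{421}{130} + \frac{237}{500} = \frac{24131}{6500}$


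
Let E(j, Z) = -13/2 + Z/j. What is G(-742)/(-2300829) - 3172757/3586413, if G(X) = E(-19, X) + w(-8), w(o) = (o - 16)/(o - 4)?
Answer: -92467872983761/104521825127442 ≈ -0.88468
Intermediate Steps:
w(o) = (-16 + o)/(-4 + o)
E(j, Z) = -13/2 + Z/j (E(j, Z) = -13*½ + Z/j = -13/2 + Z/j)
G(X) = -9/2 - X/19 (G(X) = (-13/2 + X/(-19)) + (-16 - 8)/(-4 - 8) = (-13/2 + X*(-1/19)) - 24/(-12) = (-13/2 - X/19) - 1/12*(-24) = (-13/2 - X/19) + 2 = -9/2 - X/19)
G(-742)/(-2300829) - 3172757/3586413 = (-9/2 - 1/19*(-742))/(-2300829) - 3172757/3586413 = (-9/2 + 742/19)*(-1/2300829) - 3172757*1/3586413 = (1313/38)*(-1/2300829) - 3172757/3586413 = -1313/87431502 - 3172757/3586413 = -92467872983761/104521825127442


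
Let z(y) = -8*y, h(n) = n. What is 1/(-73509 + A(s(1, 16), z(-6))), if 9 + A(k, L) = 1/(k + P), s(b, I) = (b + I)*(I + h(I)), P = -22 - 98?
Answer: -424/31171631 ≈ -1.3602e-5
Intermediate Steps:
P = -120
s(b, I) = 2*I*(I + b) (s(b, I) = (b + I)*(I + I) = (I + b)*(2*I) = 2*I*(I + b))
A(k, L) = -9 + 1/(-120 + k) (A(k, L) = -9 + 1/(k - 120) = -9 + 1/(-120 + k))
1/(-73509 + A(s(1, 16), z(-6))) = 1/(-73509 + (1081 - 18*16*(16 + 1))/(-120 + 2*16*(16 + 1))) = 1/(-73509 + (1081 - 18*16*17)/(-120 + 2*16*17)) = 1/(-73509 + (1081 - 9*544)/(-120 + 544)) = 1/(-73509 + (1081 - 4896)/424) = 1/(-73509 + (1/424)*(-3815)) = 1/(-73509 - 3815/424) = 1/(-31171631/424) = -424/31171631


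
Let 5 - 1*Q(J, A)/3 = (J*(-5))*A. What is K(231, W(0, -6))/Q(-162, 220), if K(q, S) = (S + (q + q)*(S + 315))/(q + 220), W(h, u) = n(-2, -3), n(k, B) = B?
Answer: -48047/80365945 ≈ -0.00059785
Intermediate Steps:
W(h, u) = -3
Q(J, A) = 15 + 15*A*J (Q(J, A) = 15 - 3*J*(-5)*A = 15 - 3*(-5*J)*A = 15 - (-15)*A*J = 15 + 15*A*J)
K(q, S) = (S + 2*q*(315 + S))/(220 + q) (K(q, S) = (S + (2*q)*(315 + S))/(220 + q) = (S + 2*q*(315 + S))/(220 + q))
K(231, W(0, -6))/Q(-162, 220) = ((-3 + 630*231 + 2*(-3)*231)/(220 + 231))/(15 + 15*220*(-162)) = ((-3 + 145530 - 1386)/451)/(15 - 534600) = ((1/451)*144141)/(-534585) = (144141/451)*(-1/534585) = -48047/80365945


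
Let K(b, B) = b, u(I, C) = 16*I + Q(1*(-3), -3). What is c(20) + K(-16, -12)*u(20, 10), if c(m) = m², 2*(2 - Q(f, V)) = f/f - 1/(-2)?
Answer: -4740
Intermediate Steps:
Q(f, V) = 5/4 (Q(f, V) = 2 - (f/f - 1/(-2))/2 = 2 - (1 - 1*(-½))/2 = 2 - (1 + ½)/2 = 2 - ½*3/2 = 2 - ¾ = 5/4)
u(I, C) = 5/4 + 16*I (u(I, C) = 16*I + 5/4 = 5/4 + 16*I)
c(20) + K(-16, -12)*u(20, 10) = 20² - 16*(5/4 + 16*20) = 400 - 16*(5/4 + 320) = 400 - 16*1285/4 = 400 - 5140 = -4740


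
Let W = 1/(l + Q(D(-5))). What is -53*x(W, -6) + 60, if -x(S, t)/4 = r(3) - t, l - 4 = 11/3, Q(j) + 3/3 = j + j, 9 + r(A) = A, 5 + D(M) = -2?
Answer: 60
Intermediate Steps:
D(M) = -7 (D(M) = -5 - 2 = -7)
r(A) = -9 + A
Q(j) = -1 + 2*j (Q(j) = -1 + (j + j) = -1 + 2*j)
l = 23/3 (l = 4 + 11/3 = 23/3 ≈ 7.6667)
W = -3/22 (W = 1/(23/3 + (-1 + 2*(-7))) = 1/(23/3 + (-1 - 14)) = 1/(23/3 - 15) = 1/(-22/3) = -3/22 ≈ -0.13636)
x(S, t) = 24 + 4*t (x(S, t) = -4*((-9 + 3) - t) = -4*(-6 - t) = 24 + 4*t)
-53*x(W, -6) + 60 = -53*(24 + 4*(-6)) + 60 = -53*(24 - 24) + 60 = -53*0 + 60 = 0 + 60 = 60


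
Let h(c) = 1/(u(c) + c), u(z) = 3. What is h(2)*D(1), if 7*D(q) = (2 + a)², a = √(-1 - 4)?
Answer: (2 + I*√5)²/35 ≈ -0.028571 + 0.25555*I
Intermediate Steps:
a = I*√5 (a = √(-5) = I*√5 ≈ 2.2361*I)
D(q) = (2 + I*√5)²/7
h(c) = 1/(3 + c)
h(2)*D(1) = ((2 + I*√5)²/7)/(3 + 2) = ((2 + I*√5)²/7)/5 = (2 + I*√5)²/35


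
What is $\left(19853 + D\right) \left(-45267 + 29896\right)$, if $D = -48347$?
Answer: $437981274$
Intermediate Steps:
$\left(19853 + D\right) \left(-45267 + 29896\right) = \left(19853 - 48347\right) \left(-45267 + 29896\right) = \left(-28494\right) \left(-15371\right) = 437981274$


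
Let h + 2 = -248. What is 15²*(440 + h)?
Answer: 42750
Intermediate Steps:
h = -250 (h = -2 - 248 = -250)
15²*(440 + h) = 15²*(440 - 250) = 225*190 = 42750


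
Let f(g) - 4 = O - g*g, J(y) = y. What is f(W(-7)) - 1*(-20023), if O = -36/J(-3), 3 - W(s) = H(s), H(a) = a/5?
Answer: 500491/25 ≈ 20020.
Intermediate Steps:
H(a) = a/5 (H(a) = a*(1/5) = a/5)
W(s) = 3 - s/5
O = 12 (O = -36/(-3) = -36*(-1/3) = 12)
f(g) = 16 - g**2 (f(g) = 4 + (12 - g*g) = 4 + (12 - g**2) = 16 - g**2)
f(W(-7)) - 1*(-20023) = (16 - (3 - 1/5*(-7))**2) - 1*(-20023) = (16 - (3 + 7/5)**2) + 20023 = (16 - (22/5)**2) + 20023 = (16 - 1*484/25) + 20023 = (16 - 484/25) + 20023 = -84/25 + 20023 = 500491/25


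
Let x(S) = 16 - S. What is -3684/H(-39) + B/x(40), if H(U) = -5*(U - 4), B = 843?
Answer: -89887/1720 ≈ -52.260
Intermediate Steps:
H(U) = 20 - 5*U (H(U) = -5*(-4 + U) = 20 - 5*U)
-3684/H(-39) + B/x(40) = -3684/(20 - 5*(-39)) + 843/(16 - 1*40) = -3684/(20 + 195) + 843/(16 - 40) = -3684/215 + 843/(-24) = -3684*1/215 + 843*(-1/24) = -3684/215 - 281/8 = -89887/1720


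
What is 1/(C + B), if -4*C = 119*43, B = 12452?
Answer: 4/44691 ≈ 8.9503e-5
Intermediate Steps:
C = -5117/4 (C = -119*43/4 = -¼*5117 = -5117/4 ≈ -1279.3)
1/(C + B) = 1/(-5117/4 + 12452) = 1/(44691/4) = 4/44691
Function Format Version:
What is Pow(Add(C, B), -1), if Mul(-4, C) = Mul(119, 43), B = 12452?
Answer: Rational(4, 44691) ≈ 8.9503e-5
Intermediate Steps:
C = Rational(-5117, 4) (C = Mul(Rational(-1, 4), Mul(119, 43)) = Mul(Rational(-1, 4), 5117) = Rational(-5117, 4) ≈ -1279.3)
Pow(Add(C, B), -1) = Pow(Add(Rational(-5117, 4), 12452), -1) = Pow(Rational(44691, 4), -1) = Rational(4, 44691)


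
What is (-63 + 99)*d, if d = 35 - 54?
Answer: -684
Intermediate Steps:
d = -19
(-63 + 99)*d = (-63 + 99)*(-19) = 36*(-19) = -684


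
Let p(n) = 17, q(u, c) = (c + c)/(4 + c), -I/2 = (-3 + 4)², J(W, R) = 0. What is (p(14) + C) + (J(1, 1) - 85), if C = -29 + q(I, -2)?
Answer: -99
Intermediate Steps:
I = -2 (I = -2*(-3 + 4)² = -2*1² = -2*1 = -2)
q(u, c) = 2*c/(4 + c) (q(u, c) = (2*c)/(4 + c) = 2*c/(4 + c))
C = -31 (C = -29 + 2*(-2)/(4 - 2) = -29 + 2*(-2)/2 = -29 + 2*(-2)*(½) = -29 - 2 = -31)
(p(14) + C) + (J(1, 1) - 85) = (17 - 31) + (0 - 85) = -14 - 85 = -99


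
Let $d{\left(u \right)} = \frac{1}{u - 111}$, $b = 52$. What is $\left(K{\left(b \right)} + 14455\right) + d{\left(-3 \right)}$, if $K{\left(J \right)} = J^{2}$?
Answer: $\frac{1956125}{114} \approx 17159.0$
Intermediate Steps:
$d{\left(u \right)} = \frac{1}{-111 + u}$
$\left(K{\left(b \right)} + 14455\right) + d{\left(-3 \right)} = \left(52^{2} + 14455\right) + \frac{1}{-111 - 3} = \left(2704 + 14455\right) + \frac{1}{-114} = 17159 - \frac{1}{114} = \frac{1956125}{114}$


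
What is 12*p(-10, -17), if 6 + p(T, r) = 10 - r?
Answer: 252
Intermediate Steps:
p(T, r) = 4 - r (p(T, r) = -6 + (10 - r) = 4 - r)
12*p(-10, -17) = 12*(4 - 1*(-17)) = 12*(4 + 17) = 12*21 = 252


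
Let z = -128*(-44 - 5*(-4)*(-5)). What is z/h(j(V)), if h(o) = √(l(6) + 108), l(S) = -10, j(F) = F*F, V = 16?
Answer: 9216*√2/7 ≈ 1861.9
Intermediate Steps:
j(F) = F²
h(o) = 7*√2 (h(o) = √(-10 + 108) = √98 = 7*√2)
z = 18432 (z = -128*(-44 + 20*(-5)) = -128*(-44 - 100) = -128*(-144) = 18432)
z/h(j(V)) = 18432/((7*√2)) = 18432*(√2/14) = 9216*√2/7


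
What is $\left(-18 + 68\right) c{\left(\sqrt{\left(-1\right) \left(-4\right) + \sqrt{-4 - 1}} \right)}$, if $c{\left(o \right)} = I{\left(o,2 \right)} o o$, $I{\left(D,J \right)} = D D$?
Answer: $550 + 400 i \sqrt{5} \approx 550.0 + 894.43 i$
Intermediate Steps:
$I{\left(D,J \right)} = D^{2}$
$c{\left(o \right)} = o^{4}$ ($c{\left(o \right)} = o^{2} o o = o^{3} o = o^{4}$)
$\left(-18 + 68\right) c{\left(\sqrt{\left(-1\right) \left(-4\right) + \sqrt{-4 - 1}} \right)} = \left(-18 + 68\right) \left(\sqrt{\left(-1\right) \left(-4\right) + \sqrt{-4 - 1}}\right)^{4} = 50 \left(\sqrt{4 + \sqrt{-5}}\right)^{4} = 50 \left(\sqrt{4 + i \sqrt{5}}\right)^{4} = 50 \left(4 + i \sqrt{5}\right)^{2}$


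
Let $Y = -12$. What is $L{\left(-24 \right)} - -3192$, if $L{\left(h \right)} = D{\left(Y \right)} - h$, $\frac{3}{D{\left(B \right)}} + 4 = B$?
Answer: $\frac{51453}{16} \approx 3215.8$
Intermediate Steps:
$D{\left(B \right)} = \frac{3}{-4 + B}$
$L{\left(h \right)} = - \frac{3}{16} - h$ ($L{\left(h \right)} = \frac{3}{-4 - 12} - h = \frac{3}{-16} - h = 3 \left(- \frac{1}{16}\right) - h = - \frac{3}{16} - h$)
$L{\left(-24 \right)} - -3192 = \left(- \frac{3}{16} - -24\right) - -3192 = \left(- \frac{3}{16} + 24\right) + \left(3224 - 32\right) = \frac{381}{16} + 3192 = \frac{51453}{16}$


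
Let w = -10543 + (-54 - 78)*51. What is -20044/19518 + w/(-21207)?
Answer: -14649943/68986371 ≈ -0.21236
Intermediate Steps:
w = -17275 (w = -10543 - 132*51 = -10543 - 6732 = -17275)
-20044/19518 + w/(-21207) = -20044/19518 - 17275/(-21207) = -20044*1/19518 - 17275*(-1/21207) = -10022/9759 + 17275/21207 = -14649943/68986371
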